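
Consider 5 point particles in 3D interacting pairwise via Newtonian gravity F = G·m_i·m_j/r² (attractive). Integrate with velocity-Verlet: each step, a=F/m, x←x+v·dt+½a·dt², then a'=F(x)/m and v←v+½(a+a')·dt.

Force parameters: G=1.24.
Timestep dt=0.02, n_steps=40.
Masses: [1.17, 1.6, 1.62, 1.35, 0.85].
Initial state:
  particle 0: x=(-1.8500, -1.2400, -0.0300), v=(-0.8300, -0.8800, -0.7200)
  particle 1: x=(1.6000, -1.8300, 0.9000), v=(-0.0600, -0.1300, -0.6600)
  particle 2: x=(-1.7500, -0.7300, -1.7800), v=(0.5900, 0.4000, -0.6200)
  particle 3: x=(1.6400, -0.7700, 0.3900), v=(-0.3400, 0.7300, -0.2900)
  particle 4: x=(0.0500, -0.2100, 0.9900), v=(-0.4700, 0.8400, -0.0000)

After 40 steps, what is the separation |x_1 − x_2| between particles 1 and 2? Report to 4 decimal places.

step 0: x0=(-1.8500, -1.2400, -0.0300) x1=(1.6000, -1.8300, 0.9000) x2=(-1.7500, -0.7300, -1.7800) x3=(1.6400, -0.7700, 0.3900) x4=(0.0500, -0.2100, 0.9900)
step 1: x0=(-1.8665, -1.2576, -0.0445) x1=(1.5987, -1.8323, 0.8867) x2=(-1.7382, -0.7220, -1.7923) x3=(1.6331, -0.7556, 0.3843) x4=(0.0407, -0.1933, 0.9899)
step 2: x0=(-1.8828, -1.2750, -0.0592) x1=(1.5974, -1.8342, 0.8731) x2=(-1.7263, -0.7141, -1.8043) x3=(1.6260, -0.7418, 0.3789) x4=(0.0315, -0.1769, 0.9896)
step 3: x0=(-1.8990, -1.2924, -0.0740) x1=(1.5959, -1.8355, 0.8593) x2=(-1.7143, -0.7062, -1.8161) x3=(1.6186, -0.7283, 0.3737) x4=(0.0226, -0.1606, 0.9892)
step 4: x0=(-1.9149, -1.3096, -0.0890) x1=(1.5943, -1.8364, 0.8454) x2=(-1.7022, -0.6984, -1.8277) x3=(1.6111, -0.7154, 0.3688) x4=(0.0138, -0.1447, 0.9886)
step 5: x0=(-1.9307, -1.3267, -0.1042) x1=(1.5925, -1.8367, 0.8312) x2=(-1.6901, -0.6907, -1.8390) x3=(1.6033, -0.7029, 0.3640) x4=(0.0052, -0.1289, 0.9878)
step 6: x0=(-1.9463, -1.3438, -0.1195) x1=(1.5907, -1.8366, 0.8168) x2=(-1.6779, -0.6830, -1.8500) x3=(1.5953, -0.6908, 0.3595) x4=(-0.0033, -0.1134, 0.9868)
step 7: x0=(-1.9617, -1.3607, -0.1350) x1=(1.5887, -1.8360, 0.8022) x2=(-1.6657, -0.6754, -1.8609) x3=(1.5871, -0.6793, 0.3552) x4=(-0.0115, -0.0980, 0.9856)
step 8: x0=(-1.9769, -1.3775, -0.1507) x1=(1.5866, -1.8349, 0.7874) x2=(-1.6534, -0.6678, -1.8715) x3=(1.5788, -0.6681, 0.3511) x4=(-0.0196, -0.0830, 0.9842)
step 9: x0=(-1.9919, -1.3941, -0.1665) x1=(1.5844, -1.8333, 0.7724) x2=(-1.6410, -0.6604, -1.8819) x3=(1.5702, -0.6574, 0.3471) x4=(-0.0276, -0.0681, 0.9827)
step 10: x0=(-2.0068, -1.4107, -0.1825) x1=(1.5821, -1.8313, 0.7573) x2=(-1.6286, -0.6529, -1.8920) x3=(1.5615, -0.6472, 0.3434) x4=(-0.0353, -0.0535, 0.9810)
step 11: x0=(-2.0214, -1.4271, -0.1986) x1=(1.5796, -1.8288, 0.7420) x2=(-1.6161, -0.6456, -1.9020) x3=(1.5525, -0.6374, 0.3398) x4=(-0.0429, -0.0390, 0.9791)
step 12: x0=(-2.0358, -1.4434, -0.2149) x1=(1.5770, -1.8258, 0.7265) x2=(-1.6036, -0.6383, -1.9117) x3=(1.5434, -0.6280, 0.3364) x4=(-0.0503, -0.0248, 0.9770)
step 13: x0=(-2.0501, -1.4596, -0.2313) x1=(1.5743, -1.8223, 0.7108) x2=(-1.5910, -0.6311, -1.9211) x3=(1.5341, -0.6191, 0.3331) x4=(-0.0575, -0.0108, 0.9748)
step 14: x0=(-2.0642, -1.4757, -0.2479) x1=(1.5714, -1.8184, 0.6950) x2=(-1.5784, -0.6239, -1.9304) x3=(1.5246, -0.6106, 0.3301) x4=(-0.0646, 0.0029, 0.9723)
step 15: x0=(-2.0780, -1.4916, -0.2645) x1=(1.5684, -1.8140, 0.6791) x2=(-1.5657, -0.6169, -1.9394) x3=(1.5149, -0.6025, 0.3271) x4=(-0.0714, 0.0165, 0.9697)
step 16: x0=(-2.0917, -1.5074, -0.2814) x1=(1.5653, -1.8092, 0.6630) x2=(-1.5530, -0.6099, -1.9483) x3=(1.5051, -0.5949, 0.3243) x4=(-0.0781, 0.0298, 0.9669)
step 17: x0=(-2.1052, -1.5231, -0.2983) x1=(1.5620, -1.8038, 0.6468) x2=(-1.5403, -0.6030, -1.9569) x3=(1.4951, -0.5878, 0.3216) x4=(-0.0847, 0.0429, 0.9639)
step 18: x0=(-2.1185, -1.5386, -0.3154) x1=(1.5586, -1.7980, 0.6304) x2=(-1.5275, -0.5961, -1.9653) x3=(1.4849, -0.5811, 0.3191) x4=(-0.0910, 0.0558, 0.9607)
step 19: x0=(-2.1316, -1.5540, -0.3326) x1=(1.5550, -1.7918, 0.6139) x2=(-1.5146, -0.5893, -1.9734) x3=(1.4746, -0.5748, 0.3167) x4=(-0.0972, 0.0684, 0.9574)
step 20: x0=(-2.1445, -1.5693, -0.3500) x1=(1.5513, -1.7850, 0.5973) x2=(-1.5017, -0.5826, -1.9814) x3=(1.4640, -0.5691, 0.3145) x4=(-0.1032, 0.0809, 0.9538)
step 21: x0=(-2.1572, -1.5845, -0.3674) x1=(1.5475, -1.7778, 0.5805) x2=(-1.4888, -0.5760, -1.9892) x3=(1.4534, -0.5637, 0.3123) x4=(-0.1090, 0.0931, 0.9501)
step 22: x0=(-2.1697, -1.5995, -0.3850) x1=(1.5435, -1.7701, 0.5636) x2=(-1.4758, -0.5694, -1.9967) x3=(1.4426, -0.5588, 0.3102) x4=(-0.1146, 0.1052, 0.9462)
step 23: x0=(-2.1821, -1.6143, -0.4026) x1=(1.5394, -1.7619, 0.5466) x2=(-1.4628, -0.5630, -2.0041) x3=(1.4316, -0.5544, 0.3083) x4=(-0.1200, 0.1169, 0.9421)
step 24: x0=(-2.1942, -1.6291, -0.4204) x1=(1.5351, -1.7532, 0.5295) x2=(-1.4497, -0.5566, -2.0112) x3=(1.4205, -0.5505, 0.3065) x4=(-0.1253, 0.1285, 0.9379)
step 25: x0=(-2.2061, -1.6437, -0.4383) x1=(1.5306, -1.7440, 0.5123) x2=(-1.4366, -0.5503, -2.0182) x3=(1.4092, -0.5470, 0.3047) x4=(-0.1304, 0.1399, 0.9334)
step 26: x0=(-2.2179, -1.6581, -0.4563) x1=(1.5260, -1.7343, 0.4950) x2=(-1.4235, -0.5440, -2.0250) x3=(1.3978, -0.5440, 0.3031) x4=(-0.1353, 0.1510, 0.9287)
step 27: x0=(-2.2294, -1.6725, -0.4744) x1=(1.5213, -1.7241, 0.4776) x2=(-1.4103, -0.5378, -2.0315) x3=(1.3863, -0.5415, 0.3015) x4=(-0.1400, 0.1619, 0.9239)
step 28: x0=(-2.2408, -1.6866, -0.4926) x1=(1.5163, -1.7134, 0.4600) x2=(-1.3971, -0.5318, -2.0379) x3=(1.3746, -0.5396, 0.3000) x4=(-0.1445, 0.1726, 0.9189)
step 29: x0=(-2.2519, -1.7007, -0.5108) x1=(1.5112, -1.7021, 0.4424) x2=(-1.3839, -0.5258, -2.0440) x3=(1.3628, -0.5381, 0.2986) x4=(-0.1488, 0.1831, 0.9137)
step 30: x0=(-2.2629, -1.7146, -0.5292) x1=(1.5059, -1.6903, 0.4247) x2=(-1.3706, -0.5198, -2.0500) x3=(1.3508, -0.5371, 0.2973) x4=(-0.1529, 0.1933, 0.9083)
step 31: x0=(-2.2737, -1.7284, -0.5477) x1=(1.5005, -1.6780, 0.4069) x2=(-1.3573, -0.5140, -2.0558) x3=(1.3388, -0.5367, 0.2960) x4=(-0.1569, 0.2034, 0.9027)
step 32: x0=(-2.2843, -1.7420, -0.5662) x1=(1.4948, -1.6651, 0.3891) x2=(-1.3440, -0.5082, -2.0614) x3=(1.3266, -0.5368, 0.2948) x4=(-0.1606, 0.2131, 0.8969)
step 33: x0=(-2.2946, -1.7555, -0.5848) x1=(1.4890, -1.6517, 0.3711) x2=(-1.3306, -0.5025, -2.0668) x3=(1.3144, -0.5374, 0.2936) x4=(-0.1642, 0.2227, 0.8909)
step 34: x0=(-2.3048, -1.7689, -0.6035) x1=(1.4829, -1.6376, 0.3531) x2=(-1.3171, -0.4969, -2.0720) x3=(1.3020, -0.5386, 0.2924) x4=(-0.1675, 0.2320, 0.8848)
step 35: x0=(-2.3148, -1.7821, -0.6222) x1=(1.4767, -1.6230, 0.3351) x2=(-1.3037, -0.4913, -2.0770) x3=(1.2895, -0.5404, 0.2913) x4=(-0.1707, 0.2411, 0.8784)
step 36: x0=(-2.3246, -1.7952, -0.6411) x1=(1.4702, -1.6078, 0.3170) x2=(-1.2902, -0.4859, -2.0819) x3=(1.2770, -0.5428, 0.2902) x4=(-0.1737, 0.2500, 0.8719)
step 37: x0=(-2.3343, -1.8081, -0.6600) x1=(1.4635, -1.5919, 0.2988) x2=(-1.2766, -0.4805, -2.0865) x3=(1.2644, -0.5458, 0.2891) x4=(-0.1764, 0.2586, 0.8652)
step 38: x0=(-2.3437, -1.8209, -0.6789) x1=(1.4566, -1.5754, 0.2806) x2=(-1.2631, -0.4752, -2.0910) x3=(1.2517, -0.5495, 0.2880) x4=(-0.1790, 0.2670, 0.8582)
step 39: x0=(-2.3529, -1.8336, -0.6979) x1=(1.4495, -1.5583, 0.2624) x2=(-1.2495, -0.4700, -2.0953) x3=(1.2389, -0.5538, 0.2869) x4=(-0.1814, 0.2751, 0.8511)
step 40: x0=(-2.3619, -1.8461, -0.7170) x1=(1.4421, -1.5404, 0.2442) x2=(-1.2358, -0.4648, -2.0994) x3=(1.2262, -0.5587, 0.2858) x4=(-0.1835, 0.2830, 0.8438)

3.7176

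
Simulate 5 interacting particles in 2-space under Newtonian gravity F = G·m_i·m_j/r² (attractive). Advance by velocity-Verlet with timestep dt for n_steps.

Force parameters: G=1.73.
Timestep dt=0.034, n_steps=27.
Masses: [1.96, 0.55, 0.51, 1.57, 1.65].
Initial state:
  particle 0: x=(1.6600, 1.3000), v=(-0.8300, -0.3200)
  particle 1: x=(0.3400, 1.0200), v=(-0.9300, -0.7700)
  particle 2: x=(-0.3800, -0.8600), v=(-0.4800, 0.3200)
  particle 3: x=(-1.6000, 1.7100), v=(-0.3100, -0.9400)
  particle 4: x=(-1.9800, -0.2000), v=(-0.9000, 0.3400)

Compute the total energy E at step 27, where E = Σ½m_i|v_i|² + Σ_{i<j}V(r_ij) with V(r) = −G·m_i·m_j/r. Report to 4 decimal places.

-7.5743

step 0: x0=(1.6600, 1.3000) x1=(0.3400, 1.0200) x2=(-0.3800, -0.8600) x3=(-1.6000, 1.7100) x4=(-1.9800, -0.2000)
step 1: x0=(1.6312, 1.2890) x1=(0.3088, 0.9939) x2=(-0.3967, -0.8484) x3=(-1.6103, 1.6775) x4=(-2.0102, -0.1880)
step 2: x0=(1.6012, 1.2777) x1=(0.2785, 0.9681) x2=(-0.4142, -0.8355) x3=(-1.6201, 1.6438) x4=(-2.0395, -0.1751)
step 3: x0=(1.5701, 1.2662) x1=(0.2490, 0.9426) x2=(-0.4324, -0.8212) x3=(-1.6295, 1.6090) x4=(-2.0679, -0.1613)
step 4: x0=(1.5379, 1.2544) x1=(0.2202, 0.9173) x2=(-0.4514, -0.8055) x3=(-1.6383, 1.5730) x4=(-2.0954, -0.1466)
step 5: x0=(1.5044, 1.2423) x1=(0.1921, 0.8924) x2=(-0.4711, -0.7884) x3=(-1.6468, 1.5357) x4=(-2.1219, -0.1308)
step 6: x0=(1.4698, 1.2299) x1=(0.1648, 0.8678) x2=(-0.4915, -0.7698) x3=(-1.6548, 1.4970) x4=(-2.1475, -0.1140)
step 7: x0=(1.4339, 1.2172) x1=(0.1381, 0.8435) x2=(-0.5126, -0.7497) x3=(-1.6624, 1.4570) x4=(-2.1720, -0.0961)
step 8: x0=(1.3969, 1.2042) x1=(0.1120, 0.8195) x2=(-0.5344, -0.7281) x3=(-1.6696, 1.4155) x4=(-2.1954, -0.0771)
step 9: x0=(1.3586, 1.1909) x1=(0.0865, 0.7960) x2=(-0.5569, -0.7048) x3=(-1.6764, 1.3726) x4=(-2.2177, -0.0568)
step 10: x0=(1.3191, 1.1772) x1=(0.0616, 0.7728) x2=(-0.5801, -0.6800) x3=(-1.6830, 1.3280) x4=(-2.2388, -0.0352)
step 11: x0=(1.2784, 1.1632) x1=(0.0373, 0.7501) x2=(-0.6040, -0.6534) x3=(-1.6893, 1.2817) x4=(-2.2586, -0.0123)
step 12: x0=(1.2363, 1.1488) x1=(0.0134, 0.7278) x2=(-0.6286, -0.6251) x3=(-1.6954, 1.2336) x4=(-2.2771, 0.0121)
step 13: x0=(1.1929, 1.1340) x1=(-0.0098, 0.7060) x2=(-0.6538, -0.5950) x3=(-1.7013, 1.1835) x4=(-2.2940, 0.0381)
step 14: x0=(1.1481, 1.1188) x1=(-0.0326, 0.6846) x2=(-0.6798, -0.5630) x3=(-1.7072, 1.1314) x4=(-2.3093, 0.0658)
step 15: x0=(1.1019, 1.1032) x1=(-0.0548, 0.6638) x2=(-0.7064, -0.5290) x3=(-1.7133, 1.0771) x4=(-2.3228, 0.0953)
step 16: x0=(1.0543, 1.0872) x1=(-0.0766, 0.6435) x2=(-0.7338, -0.4929) x3=(-1.7196, 1.0203) x4=(-2.3342, 0.1269)
step 17: x0=(1.0052, 1.0707) x1=(-0.0979, 0.6237) x2=(-0.7619, -0.4545) x3=(-1.7265, 0.9609) x4=(-2.3433, 0.1607)
step 18: x0=(0.9545, 1.0536) x1=(-0.1186, 0.6046) x2=(-0.7907, -0.4138) x3=(-1.7343, 0.8985) x4=(-2.3497, 0.1968)
step 19: x0=(0.9023, 1.0361) x1=(-0.1389, 0.5861) x2=(-0.8204, -0.3706) x3=(-1.7433, 0.8330) x4=(-2.3528, 0.2357)
step 20: x0=(0.8483, 1.0179) x1=(-0.1585, 0.5683) x2=(-0.8509, -0.3247) x3=(-1.7544, 0.7639) x4=(-2.3519, 0.2776)
step 21: x0=(0.7927, 0.9992) x1=(-0.1777, 0.5512) x2=(-0.8825, -0.2760) x3=(-1.7685, 0.6909) x4=(-2.3460, 0.3228)
step 22: x0=(0.7351, 0.9798) x1=(-0.1961, 0.5350) x2=(-0.9152, -0.2241) x3=(-1.7870, 0.6138) x4=(-2.3334, 0.3716)
step 23: x0=(0.6757, 0.9596) x1=(-0.2139, 0.5197) x2=(-0.9492, -0.1690) x3=(-1.8125, 0.5324) x4=(-2.3118, 0.4238)
step 24: x0=(0.6141, 0.9387) x1=(-0.2308, 0.5054) x2=(-0.9851, -0.1103) x3=(-1.8487, 0.4480) x4=(-2.2774, 0.4785)
step 25: x0=(0.5504, 0.9169) x1=(-0.2466, 0.4923) x2=(-1.0230, -0.0480) x3=(-1.9008, 0.3645) x4=(-2.2248, 0.5318)
step 26: x0=(0.4844, 0.8941) x1=(-0.2611, 0.4809) x2=(-1.0637, 0.0178) x3=(-1.9731, 0.2920) x4=(-2.1500, 0.5742)
step 27: x0=(0.4158, 0.8703) x1=(-0.2739, 0.4713) x2=(-1.1075, 0.0869) x3=(-2.0590, 0.2446) x4=(-2.0586, 0.5922)
step 0 velocities: v0=(-0.8300, -0.3200) v1=(-0.9300, -0.7700) v2=(-0.4800, 0.3200) v3=(-0.3100, -0.9400) v4=(-0.9000, 0.3400)
step 0: KE=2.7939, PE=-10.2003, E=-7.4064
step 27 velocities: v0=(-2.0588, -0.7184) v1=(-0.3432, -0.2434) v2=(-1.3394, 2.0764) v3=(-2.4986, -0.9921) v4=(2.7122, 0.1443)
step 27: KE=18.0243, PE=-25.5985, E=-7.5743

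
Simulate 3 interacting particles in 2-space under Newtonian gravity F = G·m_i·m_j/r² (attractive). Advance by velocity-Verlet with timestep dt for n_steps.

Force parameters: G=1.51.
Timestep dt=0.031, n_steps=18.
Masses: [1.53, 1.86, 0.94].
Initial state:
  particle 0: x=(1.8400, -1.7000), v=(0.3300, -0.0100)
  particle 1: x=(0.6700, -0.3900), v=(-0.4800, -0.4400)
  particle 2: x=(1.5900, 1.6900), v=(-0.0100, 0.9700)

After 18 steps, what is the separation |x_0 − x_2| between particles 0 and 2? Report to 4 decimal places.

step 0: x0=(1.8400, -1.7000) x1=(0.6700, -0.3900) x2=(1.5900, 1.6900)
step 1: x0=(1.8499, -1.6999) x1=(0.6554, -0.4038) x2=(1.5896, 1.7197)
step 2: x0=(1.8593, -1.6991) x1=(0.6414, -0.4179) x2=(1.5890, 1.7488)
step 3: x0=(1.8680, -1.6975) x1=(0.6280, -0.4322) x2=(1.5882, 1.7773)
step 4: x0=(1.8761, -1.6952) x1=(0.6152, -0.4469) x2=(1.5873, 1.8051)
step 5: x0=(1.8836, -1.6922) x1=(0.6029, -0.4619) x2=(1.5862, 1.8324)
step 6: x0=(1.8905, -1.6885) x1=(0.5913, -0.4771) x2=(1.5849, 1.8591)
step 7: x0=(1.8967, -1.6841) x1=(0.5803, -0.4926) x2=(1.5835, 1.8852)
step 8: x0=(1.9023, -1.6790) x1=(0.5698, -0.5084) x2=(1.5819, 1.9108)
step 9: x0=(1.9073, -1.6733) x1=(0.5600, -0.5245) x2=(1.5802, 1.9358)
step 10: x0=(1.9116, -1.6669) x1=(0.5508, -0.5409) x2=(1.5784, 1.9604)
step 11: x0=(1.9152, -1.6598) x1=(0.5422, -0.5575) x2=(1.5765, 1.9844)
step 12: x0=(1.9181, -1.6521) x1=(0.5342, -0.5745) x2=(1.5744, 2.0079)
step 13: x0=(1.9203, -1.6437) x1=(0.5268, -0.5917) x2=(1.5722, 2.0310)
step 14: x0=(1.9218, -1.6347) x1=(0.5202, -0.6092) x2=(1.5699, 2.0535)
step 15: x0=(1.9226, -1.6251) x1=(0.5141, -0.6269) x2=(1.5675, 2.0756)
step 16: x0=(1.9226, -1.6149) x1=(0.5087, -0.6450) x2=(1.5650, 2.0972)
step 17: x0=(1.9218, -1.6040) x1=(0.5040, -0.6633) x2=(1.5624, 2.1184)
step 18: x0=(1.9203, -1.5926) x1=(0.5000, -0.6819) x2=(1.5598, 2.1392)

3.7491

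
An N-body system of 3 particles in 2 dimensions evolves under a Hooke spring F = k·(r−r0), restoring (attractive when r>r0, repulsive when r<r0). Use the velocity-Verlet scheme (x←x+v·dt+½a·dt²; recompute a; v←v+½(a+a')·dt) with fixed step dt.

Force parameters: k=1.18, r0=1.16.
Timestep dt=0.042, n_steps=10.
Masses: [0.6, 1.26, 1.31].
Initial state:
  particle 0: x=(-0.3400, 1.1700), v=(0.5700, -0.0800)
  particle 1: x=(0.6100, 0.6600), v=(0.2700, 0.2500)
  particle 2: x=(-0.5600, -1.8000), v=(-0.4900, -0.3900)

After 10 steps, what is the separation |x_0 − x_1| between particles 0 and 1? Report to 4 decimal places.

step 0: x0=(-0.3400, 1.1700) x1=(0.6100, 0.6600) x2=(-0.5600, -1.8000)
step 1: x0=(-0.3164, 1.1636) x1=(0.6208, 0.6693) x2=(-0.5799, -1.8138)
step 2: x0=(-0.2937, 1.1510) x1=(0.6307, 0.6761) x2=(-0.5985, -1.8225)
step 3: x0=(-0.2720, 1.1322) x1=(0.6395, 0.6805) x2=(-0.6157, -1.8259)
step 4: x0=(-0.2515, 1.1075) x1=(0.6474, 0.6823) x2=(-0.6313, -1.8241)
step 5: x0=(-0.2323, 1.0768) x1=(0.6542, 0.6816) x2=(-0.6454, -1.8172)
step 6: x0=(-0.2145, 1.0403) x1=(0.6600, 0.6783) x2=(-0.6578, -1.8051)
step 7: x0=(-0.1984, 0.9982) x1=(0.6650, 0.6725) x2=(-0.6687, -1.7880)
step 8: x0=(-0.1840, 0.9507) x1=(0.6689, 0.6641) x2=(-0.6778, -1.7661)
step 9: x0=(-0.1714, 0.8980) x1=(0.6720, 0.6533) x2=(-0.6852, -1.7393)
step 10: x0=(-0.1608, 0.8404) x1=(0.6743, 0.6400) x2=(-0.6910, -1.7080)

0.8588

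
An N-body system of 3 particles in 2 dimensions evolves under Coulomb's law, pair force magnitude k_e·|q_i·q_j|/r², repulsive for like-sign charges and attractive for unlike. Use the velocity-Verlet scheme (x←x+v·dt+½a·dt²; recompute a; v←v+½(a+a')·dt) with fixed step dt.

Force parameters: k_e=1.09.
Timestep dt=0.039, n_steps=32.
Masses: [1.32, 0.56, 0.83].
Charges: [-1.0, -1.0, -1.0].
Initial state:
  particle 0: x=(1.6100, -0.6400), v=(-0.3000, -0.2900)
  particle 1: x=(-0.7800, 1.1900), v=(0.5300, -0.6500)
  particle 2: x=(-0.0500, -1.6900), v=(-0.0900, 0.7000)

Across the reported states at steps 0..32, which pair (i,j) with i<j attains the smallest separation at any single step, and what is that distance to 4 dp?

step 0: x0=(1.6100, -0.6400) x1=(-0.7800, 1.1900) x2=(-0.0500, -1.6900)
step 1: x0=(1.5985, -0.6513) x1=(-0.7595, 1.1649) x2=(-0.0537, -1.6629)
step 2: x0=(1.5874, -0.6624) x1=(-0.7394, 1.1404) x2=(-0.0578, -1.6364)
step 3: x0=(1.5767, -0.6735) x1=(-0.7196, 1.1164) x2=(-0.0623, -1.6104)
step 4: x0=(1.5664, -0.6845) x1=(-0.7001, 1.0930) x2=(-0.0672, -1.5849)
step 5: x0=(1.5566, -0.6955) x1=(-0.6811, 1.0702) x2=(-0.0726, -1.5599)
step 6: x0=(1.5472, -0.7063) x1=(-0.6624, 1.0480) x2=(-0.0785, -1.5355)
step 7: x0=(1.5382, -0.7171) x1=(-0.6441, 1.0265) x2=(-0.0848, -1.5116)
step 8: x0=(1.5298, -0.7278) x1=(-0.6262, 1.0056) x2=(-0.0916, -1.4883)
step 9: x0=(1.5218, -0.7384) x1=(-0.6087, 0.9854) x2=(-0.0989, -1.4655)
step 10: x0=(1.5143, -0.7490) x1=(-0.5916, 0.9659) x2=(-0.1067, -1.4433)
step 11: x0=(1.5073, -0.7596) x1=(-0.5749, 0.9472) x2=(-0.1150, -1.4217)
step 12: x0=(1.5009, -0.7700) x1=(-0.5586, 0.9292) x2=(-0.1239, -1.4007)
step 13: x0=(1.4949, -0.7805) x1=(-0.5427, 0.9120) x2=(-0.1333, -1.3803)
step 14: x0=(1.4895, -0.7909) x1=(-0.5273, 0.8956) x2=(-0.1432, -1.3604)
step 15: x0=(1.4846, -0.8013) x1=(-0.5122, 0.8800) x2=(-0.1538, -1.3412)
step 16: x0=(1.4803, -0.8117) x1=(-0.4976, 0.8653) x2=(-0.1649, -1.3225)
step 17: x0=(1.4765, -0.8221) x1=(-0.4835, 0.8515) x2=(-0.1766, -1.3045)
step 18: x0=(1.4732, -0.8325) x1=(-0.4697, 0.8386) x2=(-0.1889, -1.2870)
step 19: x0=(1.4705, -0.8429) x1=(-0.4564, 0.8266) x2=(-0.2018, -1.2702)
step 20: x0=(1.4684, -0.8533) x1=(-0.4435, 0.8156) x2=(-0.2152, -1.2540)
step 21: x0=(1.4668, -0.8638) x1=(-0.4310, 0.8055) x2=(-0.2293, -1.2383)
step 22: x0=(1.4658, -0.8742) x1=(-0.4190, 0.7965) x2=(-0.2440, -1.2234)
step 23: x0=(1.4653, -0.8848) x1=(-0.4073, 0.7885) x2=(-0.2592, -1.2090)
step 24: x0=(1.4654, -0.8954) x1=(-0.3961, 0.7815) x2=(-0.2751, -1.1952)
step 25: x0=(1.4660, -0.9061) x1=(-0.3852, 0.7756) x2=(-0.2916, -1.1821)
step 26: x0=(1.4671, -0.9168) x1=(-0.3748, 0.7708) x2=(-0.3087, -1.1695)
step 27: x0=(1.4688, -0.9276) x1=(-0.3647, 0.7671) x2=(-0.3263, -1.1576)
step 28: x0=(1.4711, -0.9385) x1=(-0.3550, 0.7645) x2=(-0.3446, -1.1463)
step 29: x0=(1.4738, -0.9495) x1=(-0.3456, 0.7631) x2=(-0.3634, -1.1356)
step 30: x0=(1.4771, -0.9606) x1=(-0.3366, 0.7628) x2=(-0.3829, -1.1256)
step 31: x0=(1.4808, -0.9718) x1=(-0.3279, 0.7636) x2=(-0.4029, -1.1161)
step 32: x0=(1.4851, -0.9831) x1=(-0.3195, 0.7656) x2=(-0.4235, -1.1073)

pair (0,2), distance 1.7220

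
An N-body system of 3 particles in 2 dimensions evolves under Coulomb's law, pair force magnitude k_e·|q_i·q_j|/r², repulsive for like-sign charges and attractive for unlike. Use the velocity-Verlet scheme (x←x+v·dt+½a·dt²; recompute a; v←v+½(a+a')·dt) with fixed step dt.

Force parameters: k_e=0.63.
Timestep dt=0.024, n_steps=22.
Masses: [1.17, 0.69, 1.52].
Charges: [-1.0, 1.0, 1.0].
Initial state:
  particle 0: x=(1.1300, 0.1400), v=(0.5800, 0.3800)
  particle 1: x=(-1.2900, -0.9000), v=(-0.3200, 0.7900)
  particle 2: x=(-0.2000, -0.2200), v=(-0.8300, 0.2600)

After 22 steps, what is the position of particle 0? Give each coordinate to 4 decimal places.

step 0: x0=(1.1300, 0.1400) x1=(-1.2900, -0.9000) x2=(-0.2000, -0.2200)
step 1: x0=(1.1438, 0.1491) x1=(-1.2978, -0.8811) x2=(-0.2198, -0.2137)
step 2: x0=(1.1575, 0.1581) x1=(-1.3058, -0.8624) x2=(-0.2394, -0.2073)
step 3: x0=(1.1709, 0.1671) x1=(-1.3140, -0.8438) x2=(-0.2587, -0.2008)
step 4: x0=(1.1842, 0.1760) x1=(-1.3224, -0.8253) x2=(-0.2777, -0.1942)
step 5: x0=(1.1973, 0.1849) x1=(-1.3311, -0.8070) x2=(-0.2966, -0.1874)
step 6: x0=(1.2102, 0.1937) x1=(-1.3400, -0.7889) x2=(-0.3152, -0.1806)
step 7: x0=(1.2230, 0.2025) x1=(-1.3492, -0.7709) x2=(-0.3335, -0.1737)
step 8: x0=(1.2356, 0.2113) x1=(-1.3586, -0.7531) x2=(-0.3517, -0.1666)
step 9: x0=(1.2480, 0.2200) x1=(-1.3683, -0.7355) x2=(-0.3695, -0.1594)
step 10: x0=(1.2603, 0.2286) x1=(-1.3783, -0.7180) x2=(-0.3872, -0.1522)
step 11: x0=(1.2725, 0.2373) x1=(-1.3885, -0.7008) x2=(-0.4046, -0.1448)
step 12: x0=(1.2845, 0.2458) x1=(-1.3991, -0.6837) x2=(-0.4217, -0.1373)
step 13: x0=(1.2964, 0.2544) x1=(-1.4099, -0.6667) x2=(-0.4387, -0.1297)
step 14: x0=(1.3082, 0.2629) x1=(-1.4211, -0.6500) x2=(-0.4553, -0.1220)
step 15: x0=(1.3198, 0.2714) x1=(-1.4326, -0.6335) x2=(-0.4718, -0.1141)
step 16: x0=(1.3314, 0.2799) x1=(-1.4444, -0.6171) x2=(-0.4879, -0.1062)
step 17: x0=(1.3428, 0.2883) x1=(-1.4566, -0.6010) x2=(-0.5039, -0.0982)
step 18: x0=(1.3540, 0.2967) x1=(-1.4691, -0.5850) x2=(-0.5196, -0.0900)
step 19: x0=(1.3652, 0.3051) x1=(-1.4820, -0.5692) x2=(-0.5350, -0.0817)
step 20: x0=(1.3762, 0.3134) x1=(-1.4952, -0.5536) x2=(-0.5502, -0.0734)
step 21: x0=(1.3871, 0.3217) x1=(-1.5088, -0.5383) x2=(-0.5652, -0.0649)
step 22: x0=(1.3980, 0.3300) x1=(-1.5227, -0.5231) x2=(-0.5798, -0.0563)

(1.3980, 0.3300)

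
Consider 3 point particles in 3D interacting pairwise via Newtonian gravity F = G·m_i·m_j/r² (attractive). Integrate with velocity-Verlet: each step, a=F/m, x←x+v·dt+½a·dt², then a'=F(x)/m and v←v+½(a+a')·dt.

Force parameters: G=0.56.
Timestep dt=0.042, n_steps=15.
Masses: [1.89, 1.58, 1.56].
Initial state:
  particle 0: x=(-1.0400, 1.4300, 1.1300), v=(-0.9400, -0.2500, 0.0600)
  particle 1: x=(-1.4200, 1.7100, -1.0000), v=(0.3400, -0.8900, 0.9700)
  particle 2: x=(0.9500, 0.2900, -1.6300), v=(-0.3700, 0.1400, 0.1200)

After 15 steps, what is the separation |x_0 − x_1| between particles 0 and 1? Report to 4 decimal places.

1.5231

step 0: x0=(-1.0400, 1.4300, 1.1300) x1=(-1.4200, 1.7100, -1.0000) x2=(0.9500, 0.2900, -1.6300)
step 1: x0=(-1.0795, 1.4195, 1.1323) x1=(-1.4056, 1.6725, -0.9591) x2=(0.9343, 0.2960, -1.6249)
step 2: x0=(-1.1189, 1.4090, 1.1342) x1=(-1.3910, 1.6349, -0.9178) x2=(0.9184, 0.3020, -1.6196)
step 3: x0=(-1.1584, 1.3985, 1.1356) x1=(-1.3761, 1.5972, -0.8762) x2=(0.9023, 0.3083, -1.6142)
step 4: x0=(-1.1978, 1.3880, 1.1366) x1=(-1.3611, 1.5593, -0.8342) x2=(0.8858, 0.3147, -1.6086)
step 5: x0=(-1.2372, 1.3775, 1.1371) x1=(-1.3458, 1.5213, -0.7917) x2=(0.8692, 0.3212, -1.6028)
step 6: x0=(-1.2765, 1.3670, 1.1371) x1=(-1.3303, 1.4831, -0.7489) x2=(0.8522, 0.3279, -1.5968)
step 7: x0=(-1.3158, 1.3565, 1.1366) x1=(-1.3146, 1.4448, -0.7055) x2=(0.8350, 0.3347, -1.5907)
step 8: x0=(-1.3550, 1.3460, 1.1355) x1=(-1.2987, 1.4064, -0.6618) x2=(0.8175, 0.3416, -1.5844)
step 9: x0=(-1.3941, 1.3355, 1.1338) x1=(-1.2826, 1.3679, -0.6175) x2=(0.7997, 0.3487, -1.5779)
step 10: x0=(-1.4331, 1.3249, 1.1316) x1=(-1.2663, 1.3292, -0.5727) x2=(0.7816, 0.3559, -1.5711)
step 11: x0=(-1.4720, 1.3144, 1.1287) x1=(-1.2500, 1.2905, -0.5274) x2=(0.7632, 0.3633, -1.5642)
step 12: x0=(-1.5108, 1.3037, 1.1252) x1=(-1.2334, 1.2516, -0.4815) x2=(0.7445, 0.3708, -1.5571)
step 13: x0=(-1.5493, 1.2931, 1.1210) x1=(-1.2168, 1.2127, -0.4351) x2=(0.7255, 0.3785, -1.5497)
step 14: x0=(-1.5877, 1.2823, 1.1162) x1=(-1.2002, 1.1737, -0.3880) x2=(0.7062, 0.3862, -1.5421)
step 15: x0=(-1.6258, 1.2715, 1.1106) x1=(-1.1835, 1.1347, -0.3404) x2=(0.6866, 0.3941, -1.5343)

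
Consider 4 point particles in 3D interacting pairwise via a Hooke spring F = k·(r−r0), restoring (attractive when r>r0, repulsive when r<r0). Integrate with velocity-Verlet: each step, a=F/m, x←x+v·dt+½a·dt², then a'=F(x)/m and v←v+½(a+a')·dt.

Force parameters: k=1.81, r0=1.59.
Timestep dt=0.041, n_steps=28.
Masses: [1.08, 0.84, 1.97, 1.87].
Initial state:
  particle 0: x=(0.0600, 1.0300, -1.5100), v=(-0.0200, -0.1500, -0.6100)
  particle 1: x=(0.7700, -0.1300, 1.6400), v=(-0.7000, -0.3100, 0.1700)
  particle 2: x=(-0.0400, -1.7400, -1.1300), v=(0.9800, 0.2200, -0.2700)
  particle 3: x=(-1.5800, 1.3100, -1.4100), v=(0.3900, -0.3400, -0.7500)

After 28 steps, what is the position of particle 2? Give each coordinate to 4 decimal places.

step 0: x0=(0.0600, 1.0300, -1.5100) x1=(0.7700, -0.1300, 1.6400) x2=(-0.0400, -1.7400, -1.1300) x3=(-1.5800, 1.3100, -1.4100)
step 1: x0=(0.0595, 1.0213, -1.5324) x1=(0.7372, -0.1415, 1.6379) x2=(-0.0001, -1.7281, -1.1402) x3=(-1.5621, 1.2940, -1.4391)
step 2: x0=(0.0599, 1.0076, -1.5495) x1=(0.6967, -0.1505, 1.6176) x2=(0.0391, -1.7107, -1.1487) x3=(-1.5405, 1.2739, -1.4649)
step 3: x0=(0.0611, 0.9889, -1.5613) x1=(0.6487, -0.1570, 1.5793) x2=(0.0776, -1.6879, -1.1555) x3=(-1.5152, 1.2499, -1.4874)
step 4: x0=(0.0631, 0.9653, -1.5680) x1=(0.5939, -0.1610, 1.5232) x2=(0.1152, -1.6597, -1.1608) x3=(-1.4864, 1.2219, -1.5065)
step 5: x0=(0.0661, 0.9372, -1.5696) x1=(0.5327, -0.1625, 1.4501) x2=(0.1519, -1.6265, -1.1645) x3=(-1.4543, 1.1901, -1.5225)
step 6: x0=(0.0700, 0.9046, -1.5665) x1=(0.4658, -0.1617, 1.3605) x2=(0.1875, -1.5884, -1.1669) x3=(-1.4190, 1.1548, -1.5353)
step 7: x0=(0.0747, 0.8679, -1.5589) x1=(0.3939, -0.1586, 1.2556) x2=(0.2220, -1.5458, -1.1680) x3=(-1.3808, 1.1160, -1.5451)
step 8: x0=(0.0803, 0.8274, -1.5471) x1=(0.3175, -0.1533, 1.1365) x2=(0.2553, -1.4989, -1.1680) x3=(-1.3399, 1.0739, -1.5521)
step 9: x0=(0.0868, 0.7835, -1.5317) x1=(0.2376, -0.1461, 1.0045) x2=(0.2873, -1.4481, -1.1670) x3=(-1.2966, 1.0288, -1.5565)
step 10: x0=(0.0942, 0.7365, -1.5129) x1=(0.1546, -0.1371, 0.8611) x2=(0.3182, -1.3938, -1.1653) x3=(-1.2511, 0.9809, -1.5585)
step 11: x0=(0.1024, 0.6868, -1.4914) x1=(0.0694, -0.1265, 0.7079) x2=(0.3477, -1.3362, -1.1629) x3=(-1.2037, 0.9306, -1.5584)
step 12: x0=(0.1115, 0.6350, -1.4677) x1=(-0.0175, -0.1146, 0.5466) x2=(0.3760, -1.2760, -1.1600) x3=(-1.1548, 0.8779, -1.5564)
step 13: x0=(0.1214, 0.5815, -1.4422) x1=(-0.1055, -0.1016, 0.3789) x2=(0.4032, -1.2133, -1.1568) x3=(-1.1046, 0.8234, -1.5529)
step 14: x0=(0.1322, 0.5267, -1.4156) x1=(-0.1942, -0.0878, 0.2067) x2=(0.4292, -1.1488, -1.1535) x3=(-1.0535, 0.7671, -1.5481)
step 15: x0=(0.1440, 0.4712, -1.3884) x1=(-0.2833, -0.0735, 0.0316) x2=(0.4543, -1.0829, -1.1501) x3=(-1.0018, 0.7096, -1.5424)
step 16: x0=(0.1570, 0.4155, -1.3611) x1=(-0.3726, -0.0591, -0.1447) x2=(0.4786, -1.0159, -1.1468) x3=(-0.9498, 0.6510, -1.5363)
step 17: x0=(0.1713, 0.3600, -1.3340) x1=(-0.4622, -0.0448, -0.3207) x2=(0.5022, -0.9483, -1.1436) x3=(-0.8978, 0.5918, -1.5299)
step 18: x0=(0.1872, 0.3050, -1.3075) x1=(-0.5523, -0.0311, -0.4953) x2=(0.5254, -0.8804, -1.1405) x3=(-0.8460, 0.5322, -1.5237)
step 19: x0=(0.2050, 0.2511, -1.2818) x1=(-0.6432, -0.0184, -0.6674) x2=(0.5484, -0.8127, -1.1376) x3=(-0.7947, 0.4726, -1.5181)
step 20: x0=(0.2250, 0.1985, -1.2567) x1=(-0.7355, -0.0070, -0.8365) x2=(0.5714, -0.7454, -1.1346) x3=(-0.7441, 0.4133, -1.5135)
step 21: x0=(0.2472, 0.1473, -1.2319) x1=(-0.8297, 0.0026, -1.0025) x2=(0.5946, -0.6788, -1.1317) x3=(-0.6940, 0.3546, -1.5101)
step 22: x0=(0.2716, 0.0977, -1.2072) x1=(-0.9263, 0.0100, -1.1652) x2=(0.6180, -0.6131, -1.1287) x3=(-0.6444, 0.2970, -1.5081)
step 23: x0=(0.2977, 0.0498, -1.1823) x1=(-1.0261, 0.0152, -1.3255) x2=(0.6418, -0.5484, -1.1255) x3=(-0.5948, 0.2404, -1.5076)
step 24: x0=(0.3248, 0.0039, -1.1569) x1=(-1.1294, 0.0184, -1.4844) x2=(0.6662, -0.4848, -1.1223) x3=(-0.5448, 0.1849, -1.5081)
step 25: x0=(0.3523, -0.0402, -1.1309) x1=(-1.2355, 0.0204, -1.6430) x2=(0.6912, -0.4226, -1.1189) x3=(-0.4944, 0.1301, -1.5090)
step 26: x0=(0.3791, -0.0823, -1.1043) x1=(-1.3426, 0.0216, -1.8016) x2=(0.7169, -0.3615, -1.1157) x3=(-0.4440, 0.0759, -1.5103)
step 27: x0=(0.4044, -0.1226, -1.0771) x1=(-1.4490, 0.0222, -1.9599) x2=(0.7435, -0.3016, -1.1126) x3=(-0.3939, 0.0221, -1.5118)
step 28: x0=(0.4272, -0.1615, -1.0493) x1=(-1.5527, 0.0223, -2.1171) x2=(0.7712, -0.2425, -1.1100) x3=(-0.3446, -0.0315, -1.5138)

(0.7712, -0.2425, -1.1100)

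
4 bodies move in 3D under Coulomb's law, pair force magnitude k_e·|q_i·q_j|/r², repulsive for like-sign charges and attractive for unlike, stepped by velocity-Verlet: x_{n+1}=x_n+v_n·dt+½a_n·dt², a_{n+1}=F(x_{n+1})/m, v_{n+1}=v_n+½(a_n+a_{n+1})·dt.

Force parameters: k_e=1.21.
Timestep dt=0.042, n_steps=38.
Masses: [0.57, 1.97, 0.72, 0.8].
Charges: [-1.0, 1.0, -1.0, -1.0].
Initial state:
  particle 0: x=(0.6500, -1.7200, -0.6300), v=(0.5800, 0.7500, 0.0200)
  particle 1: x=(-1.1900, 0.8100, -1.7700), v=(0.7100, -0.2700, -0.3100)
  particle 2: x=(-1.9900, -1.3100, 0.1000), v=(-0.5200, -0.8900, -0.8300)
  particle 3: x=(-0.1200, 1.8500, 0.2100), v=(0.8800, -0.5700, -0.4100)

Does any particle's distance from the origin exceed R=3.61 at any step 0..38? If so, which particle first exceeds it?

yes, particle 2

step 0: x0=(0.6500, -1.7200, -0.6300) x1=(-1.1900, 0.8100, -1.7700) x2=(-1.9900, -1.3100, 0.1000) x3=(-0.1200, 1.8500, 0.2100)
step 1: x0=(0.6745, -1.6885, -0.6293) x1=(-1.1601, 0.7986, -1.7829) x2=(-2.0120, -1.3473, 0.0651) x3=(-0.0831, 1.8261, 0.1926)
step 2: x0=(0.6994, -1.6571, -0.6289) x1=(-1.1302, 0.7871, -1.7955) x2=(-2.0344, -1.3845, 0.0300) x3=(-0.0463, 1.8025, 0.1750)
step 3: x0=(0.7245, -1.6258, -0.6288) x1=(-1.1001, 0.7756, -1.8079) x2=(-2.0572, -1.4216, -0.0051) x3=(-0.0097, 1.7789, 0.1570)
step 4: x0=(0.7500, -1.5945, -0.6290) x1=(-1.0699, 0.7639, -1.8201) x2=(-2.0804, -1.4587, -0.0404) x3=(0.0268, 1.7556, 0.1387)
step 5: x0=(0.7758, -1.5632, -0.6295) x1=(-1.0397, 0.7522, -1.8319) x2=(-2.1039, -1.4956, -0.0759) x3=(0.0631, 1.7325, 0.1202)
step 6: x0=(0.8018, -1.5320, -0.6303) x1=(-1.0093, 0.7403, -1.8436) x2=(-2.1277, -1.5324, -0.1114) x3=(0.0993, 1.7095, 0.1013)
step 7: x0=(0.8281, -1.5008, -0.6314) x1=(-0.9788, 0.7284, -1.8549) x2=(-2.1518, -1.5692, -0.1471) x3=(0.1354, 1.6867, 0.0822)
step 8: x0=(0.8547, -1.4697, -0.6328) x1=(-0.9483, 0.7163, -1.8661) x2=(-2.1763, -1.6059, -0.1829) x3=(0.1713, 1.6641, 0.0627)
step 9: x0=(0.8815, -1.4386, -0.6344) x1=(-0.9176, 0.7042, -1.8769) x2=(-2.2010, -1.6425, -0.2189) x3=(0.2070, 1.6417, 0.0430)
step 10: x0=(0.9085, -1.4075, -0.6364) x1=(-0.8868, 0.6920, -1.8876) x2=(-2.2261, -1.6791, -0.2550) x3=(0.2425, 1.6194, 0.0229)
step 11: x0=(0.9358, -1.3765, -0.6386) x1=(-0.8559, 0.6797, -1.8979) x2=(-2.2514, -1.7156, -0.2912) x3=(0.2779, 1.5974, 0.0025)
step 12: x0=(0.9632, -1.3455, -0.6411) x1=(-0.8249, 0.6673, -1.9080) x2=(-2.2769, -1.7521, -0.3275) x3=(0.3131, 1.5756, -0.0181)
step 13: x0=(0.9908, -1.3146, -0.6439) x1=(-0.7937, 0.6549, -1.9179) x2=(-2.3028, -1.7885, -0.3639) x3=(0.3481, 1.5540, -0.0391)
step 14: x0=(1.0185, -1.2837, -0.6471) x1=(-0.7625, 0.6423, -1.9275) x2=(-2.3288, -1.8249, -0.4005) x3=(0.3829, 1.5326, -0.0603)
step 15: x0=(1.0464, -1.2529, -0.6505) x1=(-0.7311, 0.6297, -1.9368) x2=(-2.3551, -1.8612, -0.4372) x3=(0.4175, 1.5115, -0.0819)
step 16: x0=(1.0745, -1.2222, -0.6542) x1=(-0.6996, 0.6169, -1.9459) x2=(-2.3816, -1.8975, -0.4740) x3=(0.4518, 1.4906, -0.1038)
step 17: x0=(1.1026, -1.1916, -0.6583) x1=(-0.6680, 0.6041, -1.9548) x2=(-2.4082, -1.9338, -0.5110) x3=(0.4860, 1.4699, -0.1260)
step 18: x0=(1.1309, -1.1611, -0.6626) x1=(-0.6362, 0.5912, -1.9634) x2=(-2.4351, -1.9700, -0.5480) x3=(0.5199, 1.4494, -0.1484)
step 19: x0=(1.1592, -1.1307, -0.6673) x1=(-0.6043, 0.5782, -1.9717) x2=(-2.4621, -2.0062, -0.5851) x3=(0.5535, 1.4292, -0.1712)
step 20: x0=(1.1876, -1.1004, -0.6723) x1=(-0.5722, 0.5652, -1.9797) x2=(-2.4894, -2.0424, -0.6224) x3=(0.5869, 1.4093, -0.1944)
step 21: x0=(1.2160, -1.0703, -0.6777) x1=(-0.5400, 0.5521, -1.9875) x2=(-2.5167, -2.0786, -0.6598) x3=(0.6201, 1.3897, -0.2178)
step 22: x0=(1.2446, -1.0404, -0.6833) x1=(-0.5077, 0.5389, -1.9951) x2=(-2.5443, -2.1147, -0.6972) x3=(0.6530, 1.3703, -0.2415)
step 23: x0=(1.2731, -1.0107, -0.6894) x1=(-0.4751, 0.5256, -2.0023) x2=(-2.5719, -2.1508, -0.7348) x3=(0.6855, 1.3513, -0.2656)
step 24: x0=(1.3017, -0.9812, -0.6958) x1=(-0.4425, 0.5122, -2.0093) x2=(-2.5997, -2.1869, -0.7724) x3=(0.7178, 1.3325, -0.2900)
step 25: x0=(1.3303, -0.9519, -0.7026) x1=(-0.4096, 0.4988, -2.0161) x2=(-2.6276, -2.2229, -0.8102) x3=(0.7498, 1.3141, -0.3147)
step 26: x0=(1.3589, -0.9229, -0.7097) x1=(-0.3766, 0.4854, -2.0225) x2=(-2.6557, -2.2590, -0.8480) x3=(0.7814, 1.2960, -0.3397)
step 27: x0=(1.3875, -0.8942, -0.7173) x1=(-0.3434, 0.4718, -2.0287) x2=(-2.6838, -2.2950, -0.8859) x3=(0.8128, 1.2782, -0.3651)
step 28: x0=(1.4160, -0.8659, -0.7252) x1=(-0.3100, 0.4582, -2.0346) x2=(-2.7121, -2.3310, -0.9239) x3=(0.8437, 1.2608, -0.3908)
step 29: x0=(1.4446, -0.8378, -0.7335) x1=(-0.2764, 0.4446, -2.0402) x2=(-2.7405, -2.3671, -0.9620) x3=(0.8743, 1.2438, -0.4169)
step 30: x0=(1.4731, -0.8102, -0.7423) x1=(-0.2427, 0.4309, -2.0455) x2=(-2.7689, -2.4030, -1.0001) x3=(0.9045, 1.2272, -0.4433)
step 31: x0=(1.5017, -0.7830, -0.7514) x1=(-0.2087, 0.4171, -2.0505) x2=(-2.7975, -2.4390, -1.0383) x3=(0.9343, 1.2110, -0.4700)
step 32: x0=(1.5301, -0.7562, -0.7610) x1=(-0.1745, 0.4034, -2.0552) x2=(-2.8261, -2.4750, -1.0766) x3=(0.9636, 1.1952, -0.4971)
step 33: x0=(1.5586, -0.7299, -0.7711) x1=(-0.1401, 0.3895, -2.0597) x2=(-2.8548, -2.5110, -1.1149) x3=(0.9926, 1.1798, -0.5246)
step 34: x0=(1.5870, -0.7042, -0.7816) x1=(-0.1054, 0.3757, -2.0638) x2=(-2.8836, -2.5469, -1.1533) x3=(1.0210, 1.1649, -0.5525)
step 35: x0=(1.6153, -0.6790, -0.7925) x1=(-0.0705, 0.3618, -2.0676) x2=(-2.9125, -2.5829, -1.1918) x3=(1.0490, 1.1504, -0.5807)
step 36: x0=(1.6436, -0.6544, -0.8039) x1=(-0.0354, 0.3478, -2.0711) x2=(-2.9414, -2.6188, -1.2303) x3=(1.0765, 1.1365, -0.6093)
step 37: x0=(1.6719, -0.6304, -0.8158) x1=(-0.0001, 0.3339, -2.0743) x2=(-2.9704, -2.6548, -1.2689) x3=(1.1034, 1.1230, -0.6383)
step 38: x0=(1.7001, -0.6071, -0.8282) x1=(0.0356, 0.3199, -2.0772) x2=(-2.9994, -2.6907, -1.3075) x3=(1.1298, 1.1101, -0.6678)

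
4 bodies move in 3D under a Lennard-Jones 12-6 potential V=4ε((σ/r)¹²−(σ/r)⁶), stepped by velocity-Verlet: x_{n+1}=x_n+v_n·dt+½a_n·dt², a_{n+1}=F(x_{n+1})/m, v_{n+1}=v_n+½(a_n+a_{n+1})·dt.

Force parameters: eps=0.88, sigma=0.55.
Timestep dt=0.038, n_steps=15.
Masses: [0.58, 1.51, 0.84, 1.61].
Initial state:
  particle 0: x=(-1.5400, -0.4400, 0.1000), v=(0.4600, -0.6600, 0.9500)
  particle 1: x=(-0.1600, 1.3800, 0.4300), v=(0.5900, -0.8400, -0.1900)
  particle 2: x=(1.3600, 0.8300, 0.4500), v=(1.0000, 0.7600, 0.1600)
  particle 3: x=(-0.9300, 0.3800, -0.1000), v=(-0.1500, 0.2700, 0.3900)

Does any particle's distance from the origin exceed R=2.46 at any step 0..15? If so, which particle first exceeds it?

no

step 0: x0=(-1.5400, -0.4400, 0.1000) x1=(-0.1600, 1.3800, 0.4300) x2=(1.3600, 0.8300, 0.4500) x3=(-0.9300, 0.3800, -0.1000)
step 1: x0=(-1.5222, -0.4647, 0.1360) x1=(-0.1376, 1.3481, 0.4228) x2=(1.3980, 0.8589, 0.4561) x3=(-0.9358, 0.3901, -0.0851)
step 2: x0=(-1.5039, -0.4886, 0.1718) x1=(-0.1152, 1.3161, 0.4155) x2=(1.4359, 0.8878, 0.4622) x3=(-0.9417, 0.4000, -0.0702)
step 3: x0=(-1.4852, -0.5118, 0.2074) x1=(-0.0928, 1.2840, 0.4082) x2=(1.4738, 0.9167, 0.4682) x3=(-0.9478, 0.4098, -0.0551)
step 4: x0=(-1.4661, -0.5344, 0.2429) x1=(-0.0705, 1.2519, 0.4009) x2=(1.5117, 0.9456, 0.4743) x3=(-0.9539, 0.4193, -0.0400)
step 5: x0=(-1.4467, -0.5565, 0.2782) x1=(-0.0482, 1.2197, 0.3936) x2=(1.5496, 0.9745, 0.4804) x3=(-0.9601, 0.4287, -0.0247)
step 6: x0=(-1.4270, -0.5780, 0.3133) x1=(-0.0260, 1.1874, 0.3862) x2=(1.5874, 1.0034, 0.4865) x3=(-0.9663, 0.4380, -0.0094)
step 7: x0=(-1.4072, -0.5992, 0.3483) x1=(-0.0039, 1.1551, 0.3788) x2=(1.6251, 1.0324, 0.4925) x3=(-0.9725, 0.4472, 0.0060)
step 8: x0=(-1.3872, -0.6199, 0.3832) x1=(0.0182, 1.1227, 0.3713) x2=(1.6629, 1.0613, 0.4986) x3=(-0.9786, 0.4563, 0.0215)
step 9: x0=(-1.3670, -0.6403, 0.4179) x1=(0.0402, 1.0903, 0.3639) x2=(1.7006, 1.0902, 0.5047) x3=(-0.9847, 0.4653, 0.0370)
step 10: x0=(-1.3468, -0.6604, 0.4526) x1=(0.0622, 1.0577, 0.3564) x2=(1.7382, 1.1192, 0.5107) x3=(-0.9908, 0.4743, 0.0526)
step 11: x0=(-1.3264, -0.6802, 0.4871) x1=(0.0840, 1.0252, 0.3488) x2=(1.7759, 1.1481, 0.5168) x3=(-0.9968, 0.4833, 0.0683)
step 12: x0=(-1.3060, -0.6998, 0.5216) x1=(0.1058, 0.9925, 0.3413) x2=(1.8135, 1.1770, 0.5228) x3=(-1.0027, 0.4922, 0.0840)
step 13: x0=(-1.2856, -0.7191, 0.5560) x1=(0.1274, 0.9599, 0.3337) x2=(1.8511, 1.2059, 0.5289) x3=(-1.0086, 0.5011, 0.0998)
step 14: x0=(-1.2651, -0.7383, 0.5903) x1=(0.1490, 0.9272, 0.3261) x2=(1.8887, 1.2349, 0.5349) x3=(-1.0144, 0.5099, 0.1157)
step 15: x0=(-1.2445, -0.7573, 0.6246) x1=(0.1704, 0.8944, 0.3185) x2=(1.9263, 1.2638, 0.5410) x3=(-1.0200, 0.5188, 0.1315)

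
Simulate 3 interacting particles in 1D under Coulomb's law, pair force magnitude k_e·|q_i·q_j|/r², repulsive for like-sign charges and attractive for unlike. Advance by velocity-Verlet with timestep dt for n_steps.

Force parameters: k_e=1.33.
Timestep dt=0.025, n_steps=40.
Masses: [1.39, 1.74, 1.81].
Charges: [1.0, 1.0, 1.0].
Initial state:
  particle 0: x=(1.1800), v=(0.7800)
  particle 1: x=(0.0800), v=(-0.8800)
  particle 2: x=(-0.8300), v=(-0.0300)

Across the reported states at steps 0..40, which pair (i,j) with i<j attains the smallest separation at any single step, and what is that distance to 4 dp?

step 0: x0=(1.1800) x1=(0.0800) x2=(-0.8300)
step 1: x0=(1.1998) x1=(0.0581) x2=(-0.8311)
step 2: x0=(1.2202) x1=(0.0364) x2=(-0.8329)
step 3: x0=(1.2412) x1=(0.0150) x2=(-0.8354)
step 4: x0=(1.2628) x1=(-0.0060) x2=(-0.8386)
step 5: x0=(1.2848) x1=(-0.0266) x2=(-0.8426)
step 6: x0=(1.3073) x1=(-0.0468) x2=(-0.8474)
step 7: x0=(1.3303) x1=(-0.0666) x2=(-0.8530)
step 8: x0=(1.3537) x1=(-0.0858) x2=(-0.8594)
step 9: x0=(1.3775) x1=(-0.1044) x2=(-0.8667)
step 10: x0=(1.4017) x1=(-0.1224) x2=(-0.8749)
step 11: x0=(1.4263) x1=(-0.1398) x2=(-0.8840)
step 12: x0=(1.4512) x1=(-0.1565) x2=(-0.8940)
step 13: x0=(1.4765) x1=(-0.1725) x2=(-0.9050)
step 14: x0=(1.5021) x1=(-0.1878) x2=(-0.9168)
step 15: x0=(1.5280) x1=(-0.2024) x2=(-0.9296)
step 16: x0=(1.5542) x1=(-0.2162) x2=(-0.9434)
step 17: x0=(1.5807) x1=(-0.2293) x2=(-0.9581)
step 18: x0=(1.6075) x1=(-0.2416) x2=(-0.9737)
step 19: x0=(1.6345) x1=(-0.2532) x2=(-0.9903)
step 20: x0=(1.6618) x1=(-0.2640) x2=(-1.0078)
step 21: x0=(1.6894) x1=(-0.2741) x2=(-1.0261)
step 22: x0=(1.7171) x1=(-0.2835) x2=(-1.0454)
step 23: x0=(1.7451) x1=(-0.2922) x2=(-1.0655)
step 24: x0=(1.7733) x1=(-0.3002) x2=(-1.0864)
step 25: x0=(1.8018) x1=(-0.3075) x2=(-1.1081)
step 26: x0=(1.8304) x1=(-0.3142) x2=(-1.1306)
step 27: x0=(1.8593) x1=(-0.3203) x2=(-1.1538)
step 28: x0=(1.8883) x1=(-0.3257) x2=(-1.1778)
step 29: x0=(1.9175) x1=(-0.3307) x2=(-1.2024)
step 30: x0=(1.9469) x1=(-0.3351) x2=(-1.2277)
step 31: x0=(1.9765) x1=(-0.3389) x2=(-1.2535)
step 32: x0=(2.0062) x1=(-0.3423) x2=(-1.2800)
step 33: x0=(2.0361) x1=(-0.3453) x2=(-1.3071)
step 34: x0=(2.0661) x1=(-0.3478) x2=(-1.3347)
step 35: x0=(2.0964) x1=(-0.3499) x2=(-1.3628)
step 36: x0=(2.1267) x1=(-0.3516) x2=(-1.3914)
step 37: x0=(2.1572) x1=(-0.3530) x2=(-1.4204)
step 38: x0=(2.1879) x1=(-0.3540) x2=(-1.4499)
step 39: x0=(2.2187) x1=(-0.3547) x2=(-1.4798)
step 40: x0=(2.2496) x1=(-0.3551) x2=(-1.5101)

pair (1,2), distance 0.7272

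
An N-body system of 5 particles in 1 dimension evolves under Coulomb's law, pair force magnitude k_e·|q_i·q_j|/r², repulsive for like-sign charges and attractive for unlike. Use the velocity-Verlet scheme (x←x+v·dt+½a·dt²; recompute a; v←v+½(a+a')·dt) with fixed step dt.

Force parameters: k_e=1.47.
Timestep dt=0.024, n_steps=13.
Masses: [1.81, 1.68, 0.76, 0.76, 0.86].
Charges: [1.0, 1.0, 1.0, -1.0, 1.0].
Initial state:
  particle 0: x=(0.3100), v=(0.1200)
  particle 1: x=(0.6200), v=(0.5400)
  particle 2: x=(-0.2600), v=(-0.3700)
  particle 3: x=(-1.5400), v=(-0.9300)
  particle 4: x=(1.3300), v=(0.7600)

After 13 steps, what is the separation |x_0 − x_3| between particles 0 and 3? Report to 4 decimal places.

step 0: x0=(0.3100) x1=(0.6200) x2=(-0.2600) x3=(-1.5400) x4=(1.3300)
step 1: x0=(0.3109) x1=(0.6354) x2=(-0.2719) x3=(-1.5616) x4=(1.3498)
step 2: x0=(0.3081) x1=(0.6550) x2=(-0.2895) x3=(-1.5819) x4=(1.3727)
step 3: x0=(0.3022) x1=(0.6784) x2=(-0.3125) x3=(-1.6009) x4=(1.3987)
step 4: x0=(0.2938) x1=(0.7047) x2=(-0.3407) x3=(-1.6185) x4=(1.4276)
step 5: x0=(0.2832) x1=(0.7334) x2=(-0.3737) x3=(-1.6348) x4=(1.4593)
step 6: x0=(0.2709) x1=(0.7640) x2=(-0.4112) x3=(-1.6498) x4=(1.4939)
step 7: x0=(0.2573) x1=(0.7960) x2=(-0.4530) x3=(-1.6635) x4=(1.5311)
step 8: x0=(0.2426) x1=(0.8290) x2=(-0.4987) x3=(-1.6758) x4=(1.5708)
step 9: x0=(0.2270) x1=(0.8628) x2=(-0.5481) x3=(-1.6867) x4=(1.6131)
step 10: x0=(0.2106) x1=(0.8971) x2=(-0.6011) x3=(-1.6962) x4=(1.6577)
step 11: x0=(0.1936) x1=(0.9318) x2=(-0.6574) x3=(-1.7042) x4=(1.7047)
step 12: x0=(0.1761) x1=(0.9667) x2=(-0.7169) x3=(-1.7106) x4=(1.7538)
step 13: x0=(0.1580) x1=(1.0016) x2=(-0.7795) x3=(-1.7153) x4=(1.8049)

1.8734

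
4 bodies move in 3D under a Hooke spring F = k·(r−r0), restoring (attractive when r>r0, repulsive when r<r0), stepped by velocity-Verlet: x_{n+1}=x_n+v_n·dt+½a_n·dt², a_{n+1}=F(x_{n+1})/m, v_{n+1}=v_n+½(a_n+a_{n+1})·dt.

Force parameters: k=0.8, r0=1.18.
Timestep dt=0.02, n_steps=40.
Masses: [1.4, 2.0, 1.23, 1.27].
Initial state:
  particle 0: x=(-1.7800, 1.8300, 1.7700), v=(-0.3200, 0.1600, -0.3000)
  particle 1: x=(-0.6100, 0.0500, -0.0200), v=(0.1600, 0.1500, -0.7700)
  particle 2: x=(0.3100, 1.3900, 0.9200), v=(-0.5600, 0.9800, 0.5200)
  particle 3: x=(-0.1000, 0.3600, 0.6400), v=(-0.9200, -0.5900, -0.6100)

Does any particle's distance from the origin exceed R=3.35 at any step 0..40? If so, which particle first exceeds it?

no

step 0: x0=(-1.7800, 1.8300, 1.7700) x1=(-0.6100, 0.0500, -0.0200) x2=(0.3100, 1.3900, 0.9200) x3=(-0.1000, 0.3600, 0.6400)
step 1: x0=(-1.7861, 1.8330, 1.7638) x1=(-0.6068, 0.0531, -0.0353) x2=(0.2986, 1.4096, 0.9304) x3=(-0.1185, 0.3483, 0.6279)
step 2: x0=(-1.7916, 1.8355, 1.7571) x1=(-0.6038, 0.0565, -0.0504) x2=(0.2869, 1.4291, 0.9408) x3=(-0.1372, 0.3368, 0.6160)
step 3: x0=(-1.7966, 1.8375, 1.7499) x1=(-0.6008, 0.0600, -0.0654) x2=(0.2748, 1.4484, 0.9512) x3=(-0.1560, 0.3256, 0.6043)
step 4: x0=(-1.8009, 1.8391, 1.7423) x1=(-0.5979, 0.0638, -0.0801) x2=(0.2624, 1.4677, 0.9617) x3=(-0.1750, 0.3146, 0.5929)
step 5: x0=(-1.8047, 1.8402, 1.7342) x1=(-0.5950, 0.0679, -0.0946) x2=(0.2496, 1.4869, 0.9721) x3=(-0.1942, 0.3039, 0.5817)
step 6: x0=(-1.8079, 1.8409, 1.7256) x1=(-0.5923, 0.0722, -0.1090) x2=(0.2365, 1.5059, 0.9824) x3=(-0.2135, 0.2934, 0.5707)
step 7: x0=(-1.8105, 1.8411, 1.7166) x1=(-0.5896, 0.0767, -0.1232) x2=(0.2230, 1.5248, 0.9927) x3=(-0.2330, 0.2832, 0.5600)
step 8: x0=(-1.8126, 1.8409, 1.7071) x1=(-0.5871, 0.0815, -0.1372) x2=(0.2092, 1.5435, 1.0030) x3=(-0.2527, 0.2733, 0.5495)
step 9: x0=(-1.8140, 1.8402, 1.6972) x1=(-0.5846, 0.0865, -0.1509) x2=(0.1950, 1.5620, 1.0132) x3=(-0.2725, 0.2636, 0.5393)
step 10: x0=(-1.8150, 1.8390, 1.6868) x1=(-0.5822, 0.0918, -0.1645) x2=(0.1805, 1.5803, 1.0234) x3=(-0.2924, 0.2543, 0.5293)
step 11: x0=(-1.8154, 1.8374, 1.6759) x1=(-0.5799, 0.0973, -0.1779) x2=(0.1656, 1.5985, 1.0334) x3=(-0.3124, 0.2453, 0.5196)
step 12: x0=(-1.8152, 1.8354, 1.6646) x1=(-0.5777, 0.1030, -0.1911) x2=(0.1504, 1.6164, 1.0434) x3=(-0.3326, 0.2365, 0.5102)
step 13: x0=(-1.8145, 1.8329, 1.6529) x1=(-0.5756, 0.1091, -0.2041) x2=(0.1349, 1.6341, 1.0533) x3=(-0.3530, 0.2281, 0.5011)
step 14: x0=(-1.8133, 1.8299, 1.6407) x1=(-0.5735, 0.1153, -0.2169) x2=(0.1190, 1.6515, 1.0630) x3=(-0.3734, 0.2200, 0.4923)
step 15: x0=(-1.8116, 1.8266, 1.6280) x1=(-0.5716, 0.1219, -0.2295) x2=(0.1029, 1.6686, 1.0726) x3=(-0.3940, 0.2122, 0.4838)
step 16: x0=(-1.8094, 1.8228, 1.6150) x1=(-0.5697, 0.1287, -0.2420) x2=(0.0864, 1.6855, 1.0821) x3=(-0.4147, 0.2048, 0.4755)
step 17: x0=(-1.8066, 1.8186, 1.6015) x1=(-0.5679, 0.1357, -0.2542) x2=(0.0696, 1.7022, 1.0915) x3=(-0.4355, 0.1977, 0.4676)
step 18: x0=(-1.8034, 1.8139, 1.5876) x1=(-0.5662, 0.1431, -0.2662) x2=(0.0524, 1.7185, 1.1007) x3=(-0.4565, 0.1909, 0.4599)
step 19: x0=(-1.7997, 1.8089, 1.5733) x1=(-0.5646, 0.1506, -0.2780) x2=(0.0350, 1.7345, 1.1097) x3=(-0.4775, 0.1844, 0.4526)
step 20: x0=(-1.7955, 1.8034, 1.5585) x1=(-0.5630, 0.1585, -0.2896) x2=(0.0173, 1.7502, 1.1185) x3=(-0.4987, 0.1783, 0.4456)
step 21: x0=(-1.7908, 1.7975, 1.5434) x1=(-0.5616, 0.1666, -0.3010) x2=(-0.0007, 1.7656, 1.1272) x3=(-0.5200, 0.1726, 0.4389)
step 22: x0=(-1.7857, 1.7912, 1.5278) x1=(-0.5602, 0.1750, -0.3122) x2=(-0.0190, 1.7806, 1.1356) x3=(-0.5413, 0.1671, 0.4325)
step 23: x0=(-1.7802, 1.7846, 1.5119) x1=(-0.5588, 0.1837, -0.3232) x2=(-0.0376, 1.7953, 1.1439) x3=(-0.5628, 0.1621, 0.4264)
step 24: x0=(-1.7742, 1.7775, 1.4955) x1=(-0.5576, 0.1926, -0.3340) x2=(-0.0564, 1.8097, 1.1519) x3=(-0.5844, 0.1573, 0.4206)
step 25: x0=(-1.7678, 1.7701, 1.4788) x1=(-0.5564, 0.2018, -0.3446) x2=(-0.0755, 1.8236, 1.1597) x3=(-0.6061, 0.1529, 0.4151)
step 26: x0=(-1.7610, 1.7622, 1.4618) x1=(-0.5553, 0.2113, -0.3550) x2=(-0.0948, 1.8372, 1.1673) x3=(-0.6279, 0.1489, 0.4099)
step 27: x0=(-1.7538, 1.7541, 1.4443) x1=(-0.5542, 0.2210, -0.3651) x2=(-0.1144, 1.8505, 1.1747) x3=(-0.6498, 0.1452, 0.4051)
step 28: x0=(-1.7463, 1.7455, 1.4265) x1=(-0.5532, 0.2310, -0.3751) x2=(-0.1342, 1.8633, 1.1817) x3=(-0.6717, 0.1419, 0.4005)
step 29: x0=(-1.7383, 1.7366, 1.4083) x1=(-0.5523, 0.2413, -0.3848) x2=(-0.1543, 1.8757, 1.1886) x3=(-0.6938, 0.1389, 0.3962)
step 30: x0=(-1.7300, 1.7274, 1.3898) x1=(-0.5514, 0.2518, -0.3943) x2=(-0.1745, 1.8878, 1.1951) x3=(-0.7159, 0.1362, 0.3922)
step 31: x0=(-1.7214, 1.7178, 1.3710) x1=(-0.5506, 0.2626, -0.4035) x2=(-0.1950, 1.8994, 1.2014) x3=(-0.7381, 0.1339, 0.3885)
step 32: x0=(-1.7125, 1.7079, 1.3518) x1=(-0.5499, 0.2737, -0.4126) x2=(-0.2157, 1.9106, 1.2074) x3=(-0.7604, 0.1320, 0.3851)
step 33: x0=(-1.7032, 1.6977, 1.3324) x1=(-0.5492, 0.2850, -0.4214) x2=(-0.2365, 1.9215, 1.2131) x3=(-0.7827, 0.1304, 0.3819)
step 34: x0=(-1.6936, 1.6872, 1.3126) x1=(-0.5486, 0.2966, -0.4300) x2=(-0.2576, 1.9318, 1.2185) x3=(-0.8051, 0.1291, 0.3790)
step 35: x0=(-1.6838, 1.6763, 1.2925) x1=(-0.5480, 0.3084, -0.4383) x2=(-0.2788, 1.9418, 1.2236) x3=(-0.8276, 0.1282, 0.3764)
step 36: x0=(-1.6737, 1.6652, 1.2721) x1=(-0.5475, 0.3205, -0.4465) x2=(-0.3001, 1.9514, 1.2284) x3=(-0.8501, 0.1276, 0.3740)
step 37: x0=(-1.6633, 1.6537, 1.2514) x1=(-0.5471, 0.3329, -0.4544) x2=(-0.3217, 1.9605, 1.2329) x3=(-0.8727, 0.1274, 0.3719)
step 38: x0=(-1.6527, 1.6420, 1.2304) x1=(-0.5467, 0.3455, -0.4620) x2=(-0.3433, 1.9691, 1.2370) x3=(-0.8953, 0.1275, 0.3700)
step 39: x0=(-1.6418, 1.6300, 1.2092) x1=(-0.5464, 0.3583, -0.4694) x2=(-0.3651, 1.9774, 1.2409) x3=(-0.9179, 0.1279, 0.3684)
step 40: x0=(-1.6307, 1.6178, 1.1877) x1=(-0.5461, 0.3714, -0.4766) x2=(-0.3870, 1.9852, 1.2444) x3=(-0.9406, 0.1287, 0.3670)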